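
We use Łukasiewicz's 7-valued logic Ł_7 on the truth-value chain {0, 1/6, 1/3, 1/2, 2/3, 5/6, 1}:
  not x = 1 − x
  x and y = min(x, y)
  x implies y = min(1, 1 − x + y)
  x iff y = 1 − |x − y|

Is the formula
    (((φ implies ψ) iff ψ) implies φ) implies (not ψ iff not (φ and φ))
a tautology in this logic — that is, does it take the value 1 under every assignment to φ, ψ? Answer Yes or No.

No

Counterexample: take φ = 1/6, ψ = 0.
φ implies ψ = 1/6 implies 0 = 5/6
(φ implies ψ) iff ψ = 5/6 iff 0 = 1/6
((φ implies ψ) iff ψ) implies φ = 1/6 implies 1/6 = 1
not ψ = not 0 = 1
φ and φ = 1/6 and 1/6 = 1/6
not (φ and φ) = not 1/6 = 5/6
not ψ iff not (φ and φ) = 1 iff 5/6 = 5/6
(((φ implies ψ) iff ψ) implies φ) implies (not ψ iff not (φ and φ)) = 1 implies 5/6 = 5/6
This gives 5/6 ≠ 1.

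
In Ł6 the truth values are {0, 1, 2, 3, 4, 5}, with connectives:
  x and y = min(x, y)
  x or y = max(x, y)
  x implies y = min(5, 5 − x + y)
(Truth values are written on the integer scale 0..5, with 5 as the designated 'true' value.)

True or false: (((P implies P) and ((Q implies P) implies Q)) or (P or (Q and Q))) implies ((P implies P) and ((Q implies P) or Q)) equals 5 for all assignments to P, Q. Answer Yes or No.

No

Counterexample: take P = 0, Q = 2.
P implies P = 0 implies 0 = 5
Q implies P = 2 implies 0 = 3
(Q implies P) implies Q = 3 implies 2 = 4
(P implies P) and ((Q implies P) implies Q) = 5 and 4 = 4
Q and Q = 2 and 2 = 2
P or (Q and Q) = 0 or 2 = 2
((P implies P) and ((Q implies P) implies Q)) or (P or (Q and Q)) = 4 or 2 = 4
P implies P = 0 implies 0 = 5
Q implies P = 2 implies 0 = 3
(Q implies P) or Q = 3 or 2 = 3
(P implies P) and ((Q implies P) or Q) = 5 and 3 = 3
(((P implies P) and ((Q implies P) implies Q)) or (P or (Q and Q))) implies ((P implies P) and ((Q implies P) or Q)) = 4 implies 3 = 4
This gives 4 ≠ 5.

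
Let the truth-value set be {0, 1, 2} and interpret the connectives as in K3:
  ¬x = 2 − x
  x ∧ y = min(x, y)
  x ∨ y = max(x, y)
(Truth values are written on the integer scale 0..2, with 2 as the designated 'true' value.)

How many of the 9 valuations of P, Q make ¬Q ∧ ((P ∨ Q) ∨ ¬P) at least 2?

P = 0, Q = 0 ↦ 2  ≥
P = 0, Q = 1 ↦ 1  <
P = 0, Q = 2 ↦ 0  <
P = 1, Q = 0 ↦ 1  <
P = 1, Q = 1 ↦ 1  <
P = 1, Q = 2 ↦ 0  <
P = 2, Q = 0 ↦ 2  ≥
P = 2, Q = 1 ↦ 1  <
P = 2, Q = 2 ↦ 0  <
So 2 of the 9 assignments meet the threshold.

2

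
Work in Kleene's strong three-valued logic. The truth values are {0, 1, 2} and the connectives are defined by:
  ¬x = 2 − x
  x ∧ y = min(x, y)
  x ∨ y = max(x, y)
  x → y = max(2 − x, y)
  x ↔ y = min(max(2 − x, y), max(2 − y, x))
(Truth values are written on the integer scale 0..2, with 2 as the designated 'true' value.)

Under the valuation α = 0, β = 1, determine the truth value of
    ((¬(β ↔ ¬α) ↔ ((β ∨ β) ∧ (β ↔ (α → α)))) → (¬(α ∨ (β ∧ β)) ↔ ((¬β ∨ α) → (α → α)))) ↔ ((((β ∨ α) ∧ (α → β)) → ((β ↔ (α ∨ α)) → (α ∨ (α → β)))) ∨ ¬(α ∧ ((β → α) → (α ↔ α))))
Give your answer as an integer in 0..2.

1

¬α = ¬0 = 2
β ↔ ¬α = 1 ↔ 2 = 1
¬(β ↔ ¬α) = ¬1 = 1
β ∨ β = 1 ∨ 1 = 1
α → α = 0 → 0 = 2
β ↔ (α → α) = 1 ↔ 2 = 1
(β ∨ β) ∧ (β ↔ (α → α)) = 1 ∧ 1 = 1
¬(β ↔ ¬α) ↔ ((β ∨ β) ∧ (β ↔ (α → α))) = 1 ↔ 1 = 1
β ∧ β = 1 ∧ 1 = 1
α ∨ (β ∧ β) = 0 ∨ 1 = 1
¬(α ∨ (β ∧ β)) = ¬1 = 1
¬β = ¬1 = 1
¬β ∨ α = 1 ∨ 0 = 1
α → α = 0 → 0 = 2
(¬β ∨ α) → (α → α) = 1 → 2 = 2
¬(α ∨ (β ∧ β)) ↔ ((¬β ∨ α) → (α → α)) = 1 ↔ 2 = 1
(¬(β ↔ ¬α) ↔ ((β ∨ β) ∧ (β ↔ (α → α)))) → (¬(α ∨ (β ∧ β)) ↔ ((¬β ∨ α) → (α → α))) = 1 → 1 = 1
β ∨ α = 1 ∨ 0 = 1
α → β = 0 → 1 = 2
(β ∨ α) ∧ (α → β) = 1 ∧ 2 = 1
α ∨ α = 0 ∨ 0 = 0
β ↔ (α ∨ α) = 1 ↔ 0 = 1
α → β = 0 → 1 = 2
α ∨ (α → β) = 0 ∨ 2 = 2
(β ↔ (α ∨ α)) → (α ∨ (α → β)) = 1 → 2 = 2
((β ∨ α) ∧ (α → β)) → ((β ↔ (α ∨ α)) → (α ∨ (α → β))) = 1 → 2 = 2
β → α = 1 → 0 = 1
α ↔ α = 0 ↔ 0 = 2
(β → α) → (α ↔ α) = 1 → 2 = 2
α ∧ ((β → α) → (α ↔ α)) = 0 ∧ 2 = 0
¬(α ∧ ((β → α) → (α ↔ α))) = ¬0 = 2
(((β ∨ α) ∧ (α → β)) → ((β ↔ (α ∨ α)) → (α ∨ (α → β)))) ∨ ¬(α ∧ ((β → α) → (α ↔ α))) = 2 ∨ 2 = 2
((¬(β ↔ ¬α) ↔ ((β ∨ β) ∧ (β ↔ (α → α)))) → (¬(α ∨ (β ∧ β)) ↔ ((¬β ∨ α) → (α → α)))) ↔ ((((β ∨ α) ∧ (α → β)) → ((β ↔ (α ∨ α)) → (α ∨ (α → β)))) ∨ ¬(α ∧ ((β → α) → (α ↔ α)))) = 1 ↔ 2 = 1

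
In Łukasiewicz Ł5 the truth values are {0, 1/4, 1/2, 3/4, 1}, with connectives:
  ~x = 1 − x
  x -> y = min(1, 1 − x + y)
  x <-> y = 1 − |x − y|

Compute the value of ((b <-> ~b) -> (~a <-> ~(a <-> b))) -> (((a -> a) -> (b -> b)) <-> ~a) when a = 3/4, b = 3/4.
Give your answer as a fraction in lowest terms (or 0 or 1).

~b = ~3/4 = 1/4
b <-> ~b = 3/4 <-> 1/4 = 1/2
~a = ~3/4 = 1/4
a <-> b = 3/4 <-> 3/4 = 1
~(a <-> b) = ~1 = 0
~a <-> ~(a <-> b) = 1/4 <-> 0 = 3/4
(b <-> ~b) -> (~a <-> ~(a <-> b)) = 1/2 -> 3/4 = 1
a -> a = 3/4 -> 3/4 = 1
b -> b = 3/4 -> 3/4 = 1
(a -> a) -> (b -> b) = 1 -> 1 = 1
~a = ~3/4 = 1/4
((a -> a) -> (b -> b)) <-> ~a = 1 <-> 1/4 = 1/4
((b <-> ~b) -> (~a <-> ~(a <-> b))) -> (((a -> a) -> (b -> b)) <-> ~a) = 1 -> 1/4 = 1/4

1/4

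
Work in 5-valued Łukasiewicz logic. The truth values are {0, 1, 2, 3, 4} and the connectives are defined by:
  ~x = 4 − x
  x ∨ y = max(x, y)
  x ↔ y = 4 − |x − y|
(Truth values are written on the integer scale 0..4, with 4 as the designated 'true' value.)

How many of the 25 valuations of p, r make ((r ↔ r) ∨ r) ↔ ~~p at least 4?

5

value 4: 5 assignments (counts)
value 3: 5 assignments
value 2: 5 assignments
value 1: 5 assignments
value 0: 5 assignments
So 5 of the 25 assignments meet the threshold.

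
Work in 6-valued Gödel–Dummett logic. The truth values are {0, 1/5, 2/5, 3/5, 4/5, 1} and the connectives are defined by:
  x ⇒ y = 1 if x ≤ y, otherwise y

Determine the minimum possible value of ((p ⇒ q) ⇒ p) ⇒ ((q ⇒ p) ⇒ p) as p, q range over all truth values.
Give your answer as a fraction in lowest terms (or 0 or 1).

1/5

Take p = 1/5, q = 0:
p ⇒ q = 1/5 ⇒ 0 = 0
(p ⇒ q) ⇒ p = 0 ⇒ 1/5 = 1
q ⇒ p = 0 ⇒ 1/5 = 1
(q ⇒ p) ⇒ p = 1 ⇒ 1/5 = 1/5
((p ⇒ q) ⇒ p) ⇒ ((q ⇒ p) ⇒ p) = 1 ⇒ 1/5 = 1/5
No assignment yields a value below 1/5, so this is the minimum.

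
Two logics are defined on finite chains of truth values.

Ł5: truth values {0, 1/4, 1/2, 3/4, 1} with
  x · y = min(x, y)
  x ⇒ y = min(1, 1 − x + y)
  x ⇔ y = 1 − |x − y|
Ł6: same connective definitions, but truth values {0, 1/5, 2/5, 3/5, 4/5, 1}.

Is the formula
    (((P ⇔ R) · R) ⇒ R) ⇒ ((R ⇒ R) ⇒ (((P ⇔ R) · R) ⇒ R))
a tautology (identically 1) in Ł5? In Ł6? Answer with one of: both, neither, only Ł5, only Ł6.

both

In Ł5: every assignment gives 1 — tautology.
In Ł6: every assignment gives 1 — tautology.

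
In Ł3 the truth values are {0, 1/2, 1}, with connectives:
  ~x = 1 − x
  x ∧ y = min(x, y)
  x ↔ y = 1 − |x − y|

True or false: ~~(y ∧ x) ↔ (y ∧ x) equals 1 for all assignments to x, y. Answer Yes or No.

Yes

x = 0, y = 0 ↦ 1
x = 0, y = 1/2 ↦ 1
x = 0, y = 1 ↦ 1
x = 1/2, y = 0 ↦ 1
x = 1/2, y = 1/2 ↦ 1
x = 1/2, y = 1 ↦ 1
x = 1, y = 0 ↦ 1
x = 1, y = 1/2 ↦ 1
x = 1, y = 1 ↦ 1
Every assignment gives a value ≥ 1.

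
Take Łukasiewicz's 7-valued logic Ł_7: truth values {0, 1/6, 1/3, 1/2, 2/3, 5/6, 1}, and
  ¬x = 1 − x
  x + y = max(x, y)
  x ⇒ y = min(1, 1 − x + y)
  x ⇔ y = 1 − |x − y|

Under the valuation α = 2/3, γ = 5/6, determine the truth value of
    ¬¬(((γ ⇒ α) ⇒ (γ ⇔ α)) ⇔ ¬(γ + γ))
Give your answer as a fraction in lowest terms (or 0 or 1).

1/6

γ ⇒ α = 5/6 ⇒ 2/3 = 5/6
γ ⇔ α = 5/6 ⇔ 2/3 = 5/6
(γ ⇒ α) ⇒ (γ ⇔ α) = 5/6 ⇒ 5/6 = 1
γ + γ = 5/6 + 5/6 = 5/6
¬(γ + γ) = ¬5/6 = 1/6
((γ ⇒ α) ⇒ (γ ⇔ α)) ⇔ ¬(γ + γ) = 1 ⇔ 1/6 = 1/6
¬(((γ ⇒ α) ⇒ (γ ⇔ α)) ⇔ ¬(γ + γ)) = ¬1/6 = 5/6
¬¬(((γ ⇒ α) ⇒ (γ ⇔ α)) ⇔ ¬(γ + γ)) = ¬5/6 = 1/6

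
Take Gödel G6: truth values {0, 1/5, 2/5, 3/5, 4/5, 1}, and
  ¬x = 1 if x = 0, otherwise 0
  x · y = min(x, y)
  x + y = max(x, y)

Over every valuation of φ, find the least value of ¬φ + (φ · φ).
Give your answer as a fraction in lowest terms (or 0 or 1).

Take φ = 1/5:
¬φ = ¬1/5 = 0
φ · φ = 1/5 · 1/5 = 1/5
¬φ + (φ · φ) = 0 + 1/5 = 1/5
No assignment yields a value below 1/5, so this is the minimum.

1/5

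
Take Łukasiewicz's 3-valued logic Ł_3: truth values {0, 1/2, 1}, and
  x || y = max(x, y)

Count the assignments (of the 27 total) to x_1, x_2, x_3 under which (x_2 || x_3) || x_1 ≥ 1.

19

value 1: 19 assignments (counts)
value 1/2: 7 assignments
value 0: 1 assignment
So 19 of the 27 assignments meet the threshold.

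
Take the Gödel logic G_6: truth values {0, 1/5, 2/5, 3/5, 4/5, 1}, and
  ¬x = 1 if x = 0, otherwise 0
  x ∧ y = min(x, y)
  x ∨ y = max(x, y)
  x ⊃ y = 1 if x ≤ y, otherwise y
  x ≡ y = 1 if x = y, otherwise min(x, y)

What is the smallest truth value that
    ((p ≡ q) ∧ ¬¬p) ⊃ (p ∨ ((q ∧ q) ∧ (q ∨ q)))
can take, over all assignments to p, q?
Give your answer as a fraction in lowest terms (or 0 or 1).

Take p = 1/5, q = 1/5:
p ≡ q = 1/5 ≡ 1/5 = 1
¬p = ¬1/5 = 0
¬¬p = ¬0 = 1
(p ≡ q) ∧ ¬¬p = 1 ∧ 1 = 1
q ∧ q = 1/5 ∧ 1/5 = 1/5
q ∨ q = 1/5 ∨ 1/5 = 1/5
(q ∧ q) ∧ (q ∨ q) = 1/5 ∧ 1/5 = 1/5
p ∨ ((q ∧ q) ∧ (q ∨ q)) = 1/5 ∨ 1/5 = 1/5
((p ≡ q) ∧ ¬¬p) ⊃ (p ∨ ((q ∧ q) ∧ (q ∨ q))) = 1 ⊃ 1/5 = 1/5
No assignment yields a value below 1/5, so this is the minimum.

1/5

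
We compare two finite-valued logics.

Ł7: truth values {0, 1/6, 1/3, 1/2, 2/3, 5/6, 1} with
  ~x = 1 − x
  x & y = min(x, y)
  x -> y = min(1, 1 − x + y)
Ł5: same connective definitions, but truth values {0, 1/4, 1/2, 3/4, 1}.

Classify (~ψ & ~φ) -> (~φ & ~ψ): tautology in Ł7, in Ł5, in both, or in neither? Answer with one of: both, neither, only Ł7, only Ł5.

In Ł7: every assignment gives 1 — tautology.
In Ł5: every assignment gives 1 — tautology.

both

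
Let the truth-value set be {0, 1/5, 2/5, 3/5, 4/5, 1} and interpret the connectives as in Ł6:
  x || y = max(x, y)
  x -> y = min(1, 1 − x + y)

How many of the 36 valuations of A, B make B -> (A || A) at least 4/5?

value 1: 21 assignments (counts)
value 4/5: 5 assignments (counts)
value 3/5: 4 assignments
value 2/5: 3 assignments
value 1/5: 2 assignments
value 0: 1 assignment
So 26 of the 36 assignments meet the threshold.

26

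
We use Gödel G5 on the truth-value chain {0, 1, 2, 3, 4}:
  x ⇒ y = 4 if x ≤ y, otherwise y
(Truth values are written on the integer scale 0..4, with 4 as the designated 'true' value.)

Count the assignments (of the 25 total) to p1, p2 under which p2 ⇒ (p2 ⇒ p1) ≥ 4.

value 4: 15 assignments (counts)
value 3: 1 assignment
value 2: 2 assignments
value 1: 3 assignments
value 0: 4 assignments
So 15 of the 25 assignments meet the threshold.

15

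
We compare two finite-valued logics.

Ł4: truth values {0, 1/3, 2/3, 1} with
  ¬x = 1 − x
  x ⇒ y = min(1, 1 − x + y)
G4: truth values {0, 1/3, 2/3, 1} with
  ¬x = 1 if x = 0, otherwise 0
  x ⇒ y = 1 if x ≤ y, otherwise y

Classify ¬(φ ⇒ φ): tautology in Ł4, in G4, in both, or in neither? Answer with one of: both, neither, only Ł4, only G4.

In Ł4: at φ = 0 the value is 0 — not a tautology.
In G4: at φ = 0 the value is 0 — not a tautology.

neither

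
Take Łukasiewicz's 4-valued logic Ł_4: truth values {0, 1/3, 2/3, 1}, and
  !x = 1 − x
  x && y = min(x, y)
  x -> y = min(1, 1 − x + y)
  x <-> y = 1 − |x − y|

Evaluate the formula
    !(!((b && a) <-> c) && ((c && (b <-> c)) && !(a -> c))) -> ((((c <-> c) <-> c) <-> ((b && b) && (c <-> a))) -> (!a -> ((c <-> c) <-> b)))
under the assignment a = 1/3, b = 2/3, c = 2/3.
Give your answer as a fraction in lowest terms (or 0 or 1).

b && a = 2/3 && 1/3 = 1/3
(b && a) <-> c = 1/3 <-> 2/3 = 2/3
!((b && a) <-> c) = !2/3 = 1/3
b <-> c = 2/3 <-> 2/3 = 1
c && (b <-> c) = 2/3 && 1 = 2/3
a -> c = 1/3 -> 2/3 = 1
!(a -> c) = !1 = 0
(c && (b <-> c)) && !(a -> c) = 2/3 && 0 = 0
!((b && a) <-> c) && ((c && (b <-> c)) && !(a -> c)) = 1/3 && 0 = 0
!(!((b && a) <-> c) && ((c && (b <-> c)) && !(a -> c))) = !0 = 1
c <-> c = 2/3 <-> 2/3 = 1
(c <-> c) <-> c = 1 <-> 2/3 = 2/3
b && b = 2/3 && 2/3 = 2/3
c <-> a = 2/3 <-> 1/3 = 2/3
(b && b) && (c <-> a) = 2/3 && 2/3 = 2/3
((c <-> c) <-> c) <-> ((b && b) && (c <-> a)) = 2/3 <-> 2/3 = 1
!a = !1/3 = 2/3
c <-> c = 2/3 <-> 2/3 = 1
(c <-> c) <-> b = 1 <-> 2/3 = 2/3
!a -> ((c <-> c) <-> b) = 2/3 -> 2/3 = 1
(((c <-> c) <-> c) <-> ((b && b) && (c <-> a))) -> (!a -> ((c <-> c) <-> b)) = 1 -> 1 = 1
!(!((b && a) <-> c) && ((c && (b <-> c)) && !(a -> c))) -> ((((c <-> c) <-> c) <-> ((b && b) && (c <-> a))) -> (!a -> ((c <-> c) <-> b))) = 1 -> 1 = 1

1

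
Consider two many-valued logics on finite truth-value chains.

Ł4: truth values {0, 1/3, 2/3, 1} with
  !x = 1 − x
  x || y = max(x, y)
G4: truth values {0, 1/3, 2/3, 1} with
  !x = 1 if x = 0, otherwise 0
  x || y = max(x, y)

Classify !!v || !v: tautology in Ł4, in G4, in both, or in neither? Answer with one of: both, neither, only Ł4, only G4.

In Ł4: at v = 1/3 the value is 2/3 — not a tautology.
In G4: every assignment gives 1 — tautology.

only G4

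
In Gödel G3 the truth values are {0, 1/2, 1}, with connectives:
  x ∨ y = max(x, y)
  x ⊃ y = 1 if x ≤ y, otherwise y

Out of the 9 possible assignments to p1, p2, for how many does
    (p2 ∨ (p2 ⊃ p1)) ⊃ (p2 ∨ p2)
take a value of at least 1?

4

p1 = 0, p2 = 0 ↦ 0  <
p1 = 0, p2 = 1/2 ↦ 1  ≥
p1 = 0, p2 = 1 ↦ 1  ≥
p1 = 1/2, p2 = 0 ↦ 0  <
p1 = 1/2, p2 = 1/2 ↦ 1/2  <
p1 = 1/2, p2 = 1 ↦ 1  ≥
p1 = 1, p2 = 0 ↦ 0  <
p1 = 1, p2 = 1/2 ↦ 1/2  <
p1 = 1, p2 = 1 ↦ 1  ≥
So 4 of the 9 assignments meet the threshold.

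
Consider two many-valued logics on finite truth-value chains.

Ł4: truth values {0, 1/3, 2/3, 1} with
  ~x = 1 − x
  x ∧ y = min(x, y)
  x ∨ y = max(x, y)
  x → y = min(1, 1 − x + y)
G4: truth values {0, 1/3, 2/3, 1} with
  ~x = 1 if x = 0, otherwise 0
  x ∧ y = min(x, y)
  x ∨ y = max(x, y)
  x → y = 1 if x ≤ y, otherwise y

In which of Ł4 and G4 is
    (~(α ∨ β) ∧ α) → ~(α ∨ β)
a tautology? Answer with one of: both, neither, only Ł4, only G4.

In Ł4: every assignment gives 1 — tautology.
In G4: every assignment gives 1 — tautology.

both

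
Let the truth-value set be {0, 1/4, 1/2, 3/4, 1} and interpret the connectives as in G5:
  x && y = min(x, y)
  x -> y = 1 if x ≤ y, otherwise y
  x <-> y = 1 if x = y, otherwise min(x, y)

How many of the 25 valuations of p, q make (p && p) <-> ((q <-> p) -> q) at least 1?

9

value 1: 9 assignments (counts)
value 3/4: 4 assignments
value 1/2: 4 assignments
value 1/4: 4 assignments
value 0: 4 assignments
So 9 of the 25 assignments meet the threshold.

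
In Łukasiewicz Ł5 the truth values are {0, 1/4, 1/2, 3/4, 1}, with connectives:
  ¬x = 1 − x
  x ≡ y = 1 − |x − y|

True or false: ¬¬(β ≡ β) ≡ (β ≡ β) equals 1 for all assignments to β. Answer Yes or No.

β = 0 ↦ 1
β = 1/4 ↦ 1
β = 1/2 ↦ 1
β = 3/4 ↦ 1
β = 1 ↦ 1
Every assignment gives a value ≥ 1.

Yes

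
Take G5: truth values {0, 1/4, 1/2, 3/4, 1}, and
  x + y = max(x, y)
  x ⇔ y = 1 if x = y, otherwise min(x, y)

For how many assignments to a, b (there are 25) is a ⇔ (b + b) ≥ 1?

5

value 1: 5 assignments (counts)
value 3/4: 2 assignments
value 1/2: 4 assignments
value 1/4: 6 assignments
value 0: 8 assignments
So 5 of the 25 assignments meet the threshold.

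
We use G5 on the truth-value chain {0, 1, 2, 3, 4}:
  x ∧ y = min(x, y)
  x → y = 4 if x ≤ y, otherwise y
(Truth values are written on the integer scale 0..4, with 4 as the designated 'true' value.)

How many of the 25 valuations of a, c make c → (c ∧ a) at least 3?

16

value 4: 15 assignments (counts)
value 3: 1 assignment (counts)
value 2: 2 assignments
value 1: 3 assignments
value 0: 4 assignments
So 16 of the 25 assignments meet the threshold.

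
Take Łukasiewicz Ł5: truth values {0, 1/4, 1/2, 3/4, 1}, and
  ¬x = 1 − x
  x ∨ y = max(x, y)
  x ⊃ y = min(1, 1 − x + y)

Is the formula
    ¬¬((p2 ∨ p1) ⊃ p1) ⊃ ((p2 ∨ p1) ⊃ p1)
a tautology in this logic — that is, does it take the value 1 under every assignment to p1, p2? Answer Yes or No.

Yes

At p1 = 0, p2 = 3/4, for instance:
p2 ∨ p1 = 3/4 ∨ 0 = 3/4
(p2 ∨ p1) ⊃ p1 = 3/4 ⊃ 0 = 1/4
¬((p2 ∨ p1) ⊃ p1) = ¬1/4 = 3/4
¬¬((p2 ∨ p1) ⊃ p1) = ¬3/4 = 1/4
¬¬((p2 ∨ p1) ⊃ p1) ⊃ ((p2 ∨ p1) ⊃ p1) = 1/4 ⊃ 1/4 = 1
and checking the remaining 24 assignments likewise gives ≥ 1 in every case.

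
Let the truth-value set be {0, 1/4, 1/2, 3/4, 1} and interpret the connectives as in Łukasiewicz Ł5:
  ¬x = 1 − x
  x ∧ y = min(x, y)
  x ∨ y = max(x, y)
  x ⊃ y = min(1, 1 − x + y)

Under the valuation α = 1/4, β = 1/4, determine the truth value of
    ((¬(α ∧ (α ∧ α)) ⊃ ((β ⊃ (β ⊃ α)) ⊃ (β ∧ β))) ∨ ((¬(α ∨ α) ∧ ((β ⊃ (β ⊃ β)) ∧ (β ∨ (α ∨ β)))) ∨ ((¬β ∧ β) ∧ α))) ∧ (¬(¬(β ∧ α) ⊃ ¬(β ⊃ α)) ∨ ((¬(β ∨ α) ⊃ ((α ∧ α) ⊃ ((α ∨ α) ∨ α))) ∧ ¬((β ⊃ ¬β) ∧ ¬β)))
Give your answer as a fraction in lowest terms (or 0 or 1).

α ∧ α = 1/4 ∧ 1/4 = 1/4
α ∧ (α ∧ α) = 1/4 ∧ 1/4 = 1/4
¬(α ∧ (α ∧ α)) = ¬1/4 = 3/4
β ⊃ α = 1/4 ⊃ 1/4 = 1
β ⊃ (β ⊃ α) = 1/4 ⊃ 1 = 1
β ∧ β = 1/4 ∧ 1/4 = 1/4
(β ⊃ (β ⊃ α)) ⊃ (β ∧ β) = 1 ⊃ 1/4 = 1/4
¬(α ∧ (α ∧ α)) ⊃ ((β ⊃ (β ⊃ α)) ⊃ (β ∧ β)) = 3/4 ⊃ 1/4 = 1/2
α ∨ α = 1/4 ∨ 1/4 = 1/4
¬(α ∨ α) = ¬1/4 = 3/4
β ⊃ β = 1/4 ⊃ 1/4 = 1
β ⊃ (β ⊃ β) = 1/4 ⊃ 1 = 1
α ∨ β = 1/4 ∨ 1/4 = 1/4
β ∨ (α ∨ β) = 1/4 ∨ 1/4 = 1/4
(β ⊃ (β ⊃ β)) ∧ (β ∨ (α ∨ β)) = 1 ∧ 1/4 = 1/4
¬(α ∨ α) ∧ ((β ⊃ (β ⊃ β)) ∧ (β ∨ (α ∨ β))) = 3/4 ∧ 1/4 = 1/4
¬β = ¬1/4 = 3/4
¬β ∧ β = 3/4 ∧ 1/4 = 1/4
(¬β ∧ β) ∧ α = 1/4 ∧ 1/4 = 1/4
(¬(α ∨ α) ∧ ((β ⊃ (β ⊃ β)) ∧ (β ∨ (α ∨ β)))) ∨ ((¬β ∧ β) ∧ α) = 1/4 ∨ 1/4 = 1/4
(¬(α ∧ (α ∧ α)) ⊃ ((β ⊃ (β ⊃ α)) ⊃ (β ∧ β))) ∨ ((¬(α ∨ α) ∧ ((β ⊃ (β ⊃ β)) ∧ (β ∨ (α ∨ β)))) ∨ ((¬β ∧ β) ∧ α)) = 1/2 ∨ 1/4 = 1/2
β ∧ α = 1/4 ∧ 1/4 = 1/4
¬(β ∧ α) = ¬1/4 = 3/4
β ⊃ α = 1/4 ⊃ 1/4 = 1
¬(β ⊃ α) = ¬1 = 0
¬(β ∧ α) ⊃ ¬(β ⊃ α) = 3/4 ⊃ 0 = 1/4
¬(¬(β ∧ α) ⊃ ¬(β ⊃ α)) = ¬1/4 = 3/4
β ∨ α = 1/4 ∨ 1/4 = 1/4
¬(β ∨ α) = ¬1/4 = 3/4
α ∧ α = 1/4 ∧ 1/4 = 1/4
α ∨ α = 1/4 ∨ 1/4 = 1/4
(α ∨ α) ∨ α = 1/4 ∨ 1/4 = 1/4
(α ∧ α) ⊃ ((α ∨ α) ∨ α) = 1/4 ⊃ 1/4 = 1
¬(β ∨ α) ⊃ ((α ∧ α) ⊃ ((α ∨ α) ∨ α)) = 3/4 ⊃ 1 = 1
¬β = ¬1/4 = 3/4
β ⊃ ¬β = 1/4 ⊃ 3/4 = 1
¬β = ¬1/4 = 3/4
(β ⊃ ¬β) ∧ ¬β = 1 ∧ 3/4 = 3/4
¬((β ⊃ ¬β) ∧ ¬β) = ¬3/4 = 1/4
(¬(β ∨ α) ⊃ ((α ∧ α) ⊃ ((α ∨ α) ∨ α))) ∧ ¬((β ⊃ ¬β) ∧ ¬β) = 1 ∧ 1/4 = 1/4
¬(¬(β ∧ α) ⊃ ¬(β ⊃ α)) ∨ ((¬(β ∨ α) ⊃ ((α ∧ α) ⊃ ((α ∨ α) ∨ α))) ∧ ¬((β ⊃ ¬β) ∧ ¬β)) = 3/4 ∨ 1/4 = 3/4
((¬(α ∧ (α ∧ α)) ⊃ ((β ⊃ (β ⊃ α)) ⊃ (β ∧ β))) ∨ ((¬(α ∨ α) ∧ ((β ⊃ (β ⊃ β)) ∧ (β ∨ (α ∨ β)))) ∨ ((¬β ∧ β) ∧ α))) ∧ (¬(¬(β ∧ α) ⊃ ¬(β ⊃ α)) ∨ ((¬(β ∨ α) ⊃ ((α ∧ α) ⊃ ((α ∨ α) ∨ α))) ∧ ¬((β ⊃ ¬β) ∧ ¬β))) = 1/2 ∧ 3/4 = 1/2

1/2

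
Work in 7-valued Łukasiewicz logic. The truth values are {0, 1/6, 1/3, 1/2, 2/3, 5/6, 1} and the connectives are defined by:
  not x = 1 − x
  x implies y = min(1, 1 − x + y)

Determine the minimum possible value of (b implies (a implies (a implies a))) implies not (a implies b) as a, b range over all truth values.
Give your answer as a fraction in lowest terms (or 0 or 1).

Take a = 0, b = 0:
a implies a = 0 implies 0 = 1
a implies (a implies a) = 0 implies 1 = 1
b implies (a implies (a implies a)) = 0 implies 1 = 1
a implies b = 0 implies 0 = 1
not (a implies b) = not 1 = 0
(b implies (a implies (a implies a))) implies not (a implies b) = 1 implies 0 = 0
No assignment yields a value below 0, so this is the minimum.

0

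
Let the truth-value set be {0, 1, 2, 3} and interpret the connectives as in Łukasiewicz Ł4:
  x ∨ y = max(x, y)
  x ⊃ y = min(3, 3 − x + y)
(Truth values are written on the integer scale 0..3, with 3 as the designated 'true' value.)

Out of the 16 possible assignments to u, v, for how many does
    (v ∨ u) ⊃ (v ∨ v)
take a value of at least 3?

10

u = 0, v = 0 ↦ 3  ≥
u = 0, v = 1 ↦ 3  ≥
u = 0, v = 2 ↦ 3  ≥
u = 0, v = 3 ↦ 3  ≥
u = 1, v = 0 ↦ 2  <
u = 1, v = 1 ↦ 3  ≥
u = 1, v = 2 ↦ 3  ≥
u = 1, v = 3 ↦ 3  ≥
u = 2, v = 0 ↦ 1  <
u = 2, v = 1 ↦ 2  <
u = 2, v = 2 ↦ 3  ≥
u = 2, v = 3 ↦ 3  ≥
u = 3, v = 0 ↦ 0  <
u = 3, v = 1 ↦ 1  <
u = 3, v = 2 ↦ 2  <
u = 3, v = 3 ↦ 3  ≥
So 10 of the 16 assignments meet the threshold.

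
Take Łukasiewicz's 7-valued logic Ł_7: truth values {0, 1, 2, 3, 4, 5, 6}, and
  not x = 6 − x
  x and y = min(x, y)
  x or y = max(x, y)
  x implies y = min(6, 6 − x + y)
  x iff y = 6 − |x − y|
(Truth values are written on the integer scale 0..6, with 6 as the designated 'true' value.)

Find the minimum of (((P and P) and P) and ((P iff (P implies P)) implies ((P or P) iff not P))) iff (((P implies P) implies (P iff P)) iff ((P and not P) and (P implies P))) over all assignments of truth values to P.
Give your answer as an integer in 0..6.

Take P = 4:
P and P = 4 and 4 = 4
(P and P) and P = 4 and 4 = 4
P implies P = 4 implies 4 = 6
P iff (P implies P) = 4 iff 6 = 4
P or P = 4 or 4 = 4
not P = not 4 = 2
(P or P) iff not P = 4 iff 2 = 4
(P iff (P implies P)) implies ((P or P) iff not P) = 4 implies 4 = 6
((P and P) and P) and ((P iff (P implies P)) implies ((P or P) iff not P)) = 4 and 6 = 4
P implies P = 4 implies 4 = 6
P iff P = 4 iff 4 = 6
(P implies P) implies (P iff P) = 6 implies 6 = 6
not P = not 4 = 2
P and not P = 4 and 2 = 2
P implies P = 4 implies 4 = 6
(P and not P) and (P implies P) = 2 and 6 = 2
((P implies P) implies (P iff P)) iff ((P and not P) and (P implies P)) = 6 iff 2 = 2
(((P and P) and P) and ((P iff (P implies P)) implies ((P or P) iff not P))) iff (((P implies P) implies (P iff P)) iff ((P and not P) and (P implies P))) = 4 iff 2 = 4
No assignment yields a value below 4, so this is the minimum.

4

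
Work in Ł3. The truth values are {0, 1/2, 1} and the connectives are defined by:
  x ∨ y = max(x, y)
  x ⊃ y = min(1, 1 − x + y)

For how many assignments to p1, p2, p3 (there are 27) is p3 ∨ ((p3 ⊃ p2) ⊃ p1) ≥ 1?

16

value 1: 16 assignments (counts)
value 1/2: 8 assignments
value 0: 3 assignments
So 16 of the 27 assignments meet the threshold.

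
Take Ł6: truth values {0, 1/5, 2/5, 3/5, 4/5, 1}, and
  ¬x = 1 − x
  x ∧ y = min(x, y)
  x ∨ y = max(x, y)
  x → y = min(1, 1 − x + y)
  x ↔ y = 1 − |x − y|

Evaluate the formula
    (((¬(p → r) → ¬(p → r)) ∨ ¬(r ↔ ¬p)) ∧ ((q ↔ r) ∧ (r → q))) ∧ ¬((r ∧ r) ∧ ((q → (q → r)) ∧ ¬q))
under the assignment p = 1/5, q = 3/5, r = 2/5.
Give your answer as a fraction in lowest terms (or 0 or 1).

p → r = 1/5 → 2/5 = 1
¬(p → r) = ¬1 = 0
p → r = 1/5 → 2/5 = 1
¬(p → r) = ¬1 = 0
¬(p → r) → ¬(p → r) = 0 → 0 = 1
¬p = ¬1/5 = 4/5
r ↔ ¬p = 2/5 ↔ 4/5 = 3/5
¬(r ↔ ¬p) = ¬3/5 = 2/5
(¬(p → r) → ¬(p → r)) ∨ ¬(r ↔ ¬p) = 1 ∨ 2/5 = 1
q ↔ r = 3/5 ↔ 2/5 = 4/5
r → q = 2/5 → 3/5 = 1
(q ↔ r) ∧ (r → q) = 4/5 ∧ 1 = 4/5
((¬(p → r) → ¬(p → r)) ∨ ¬(r ↔ ¬p)) ∧ ((q ↔ r) ∧ (r → q)) = 1 ∧ 4/5 = 4/5
r ∧ r = 2/5 ∧ 2/5 = 2/5
q → r = 3/5 → 2/5 = 4/5
q → (q → r) = 3/5 → 4/5 = 1
¬q = ¬3/5 = 2/5
(q → (q → r)) ∧ ¬q = 1 ∧ 2/5 = 2/5
(r ∧ r) ∧ ((q → (q → r)) ∧ ¬q) = 2/5 ∧ 2/5 = 2/5
¬((r ∧ r) ∧ ((q → (q → r)) ∧ ¬q)) = ¬2/5 = 3/5
(((¬(p → r) → ¬(p → r)) ∨ ¬(r ↔ ¬p)) ∧ ((q ↔ r) ∧ (r → q))) ∧ ¬((r ∧ r) ∧ ((q → (q → r)) ∧ ¬q)) = 4/5 ∧ 3/5 = 3/5

3/5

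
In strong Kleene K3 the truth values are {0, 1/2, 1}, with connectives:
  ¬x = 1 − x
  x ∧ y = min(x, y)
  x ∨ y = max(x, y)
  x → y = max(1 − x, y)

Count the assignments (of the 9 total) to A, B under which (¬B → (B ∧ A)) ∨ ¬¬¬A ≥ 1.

A = 0, B = 0 ↦ 1  ≥
A = 0, B = 1/2 ↦ 1  ≥
A = 0, B = 1 ↦ 1  ≥
A = 1/2, B = 0 ↦ 1/2  <
A = 1/2, B = 1/2 ↦ 1/2  <
A = 1/2, B = 1 ↦ 1  ≥
A = 1, B = 0 ↦ 0  <
A = 1, B = 1/2 ↦ 1/2  <
A = 1, B = 1 ↦ 1  ≥
So 5 of the 9 assignments meet the threshold.

5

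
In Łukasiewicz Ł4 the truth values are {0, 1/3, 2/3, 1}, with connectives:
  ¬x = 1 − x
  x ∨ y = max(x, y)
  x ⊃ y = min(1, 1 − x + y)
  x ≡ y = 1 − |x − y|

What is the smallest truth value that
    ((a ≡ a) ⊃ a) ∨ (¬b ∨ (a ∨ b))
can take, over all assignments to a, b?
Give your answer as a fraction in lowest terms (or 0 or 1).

2/3

Take a = 0, b = 1/3:
a ≡ a = 0 ≡ 0 = 1
(a ≡ a) ⊃ a = 1 ⊃ 0 = 0
¬b = ¬1/3 = 2/3
a ∨ b = 0 ∨ 1/3 = 1/3
¬b ∨ (a ∨ b) = 2/3 ∨ 1/3 = 2/3
((a ≡ a) ⊃ a) ∨ (¬b ∨ (a ∨ b)) = 0 ∨ 2/3 = 2/3
No assignment yields a value below 2/3, so this is the minimum.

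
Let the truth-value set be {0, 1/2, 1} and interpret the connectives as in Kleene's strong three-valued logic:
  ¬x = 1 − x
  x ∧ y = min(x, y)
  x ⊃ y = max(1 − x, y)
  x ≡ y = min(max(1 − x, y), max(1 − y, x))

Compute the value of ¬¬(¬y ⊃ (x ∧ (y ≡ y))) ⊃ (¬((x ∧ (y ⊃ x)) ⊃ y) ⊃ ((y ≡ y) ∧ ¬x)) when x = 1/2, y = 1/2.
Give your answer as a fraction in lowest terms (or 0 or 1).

1/2

¬y = ¬1/2 = 1/2
y ≡ y = 1/2 ≡ 1/2 = 1/2
x ∧ (y ≡ y) = 1/2 ∧ 1/2 = 1/2
¬y ⊃ (x ∧ (y ≡ y)) = 1/2 ⊃ 1/2 = 1/2
¬(¬y ⊃ (x ∧ (y ≡ y))) = ¬1/2 = 1/2
¬¬(¬y ⊃ (x ∧ (y ≡ y))) = ¬1/2 = 1/2
y ⊃ x = 1/2 ⊃ 1/2 = 1/2
x ∧ (y ⊃ x) = 1/2 ∧ 1/2 = 1/2
(x ∧ (y ⊃ x)) ⊃ y = 1/2 ⊃ 1/2 = 1/2
¬((x ∧ (y ⊃ x)) ⊃ y) = ¬1/2 = 1/2
y ≡ y = 1/2 ≡ 1/2 = 1/2
¬x = ¬1/2 = 1/2
(y ≡ y) ∧ ¬x = 1/2 ∧ 1/2 = 1/2
¬((x ∧ (y ⊃ x)) ⊃ y) ⊃ ((y ≡ y) ∧ ¬x) = 1/2 ⊃ 1/2 = 1/2
¬¬(¬y ⊃ (x ∧ (y ≡ y))) ⊃ (¬((x ∧ (y ⊃ x)) ⊃ y) ⊃ ((y ≡ y) ∧ ¬x)) = 1/2 ⊃ 1/2 = 1/2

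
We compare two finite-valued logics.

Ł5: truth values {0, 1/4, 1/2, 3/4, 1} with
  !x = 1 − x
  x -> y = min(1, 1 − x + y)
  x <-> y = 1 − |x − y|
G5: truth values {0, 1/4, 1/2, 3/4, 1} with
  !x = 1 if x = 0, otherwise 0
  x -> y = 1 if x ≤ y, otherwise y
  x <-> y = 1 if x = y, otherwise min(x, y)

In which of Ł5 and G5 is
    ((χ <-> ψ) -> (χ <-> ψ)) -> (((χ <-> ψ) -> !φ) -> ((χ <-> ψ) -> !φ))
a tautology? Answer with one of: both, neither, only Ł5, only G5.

both

In Ł5: every assignment gives 1 — tautology.
In G5: every assignment gives 1 — tautology.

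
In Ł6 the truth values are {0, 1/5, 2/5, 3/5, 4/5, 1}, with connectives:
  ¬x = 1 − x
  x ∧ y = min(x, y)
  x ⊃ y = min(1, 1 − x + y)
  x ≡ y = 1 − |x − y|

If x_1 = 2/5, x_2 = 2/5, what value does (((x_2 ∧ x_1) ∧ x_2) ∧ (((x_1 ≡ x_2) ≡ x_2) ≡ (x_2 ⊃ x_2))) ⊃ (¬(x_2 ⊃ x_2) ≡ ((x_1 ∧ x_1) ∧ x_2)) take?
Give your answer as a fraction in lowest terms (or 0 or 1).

1

x_2 ∧ x_1 = 2/5 ∧ 2/5 = 2/5
(x_2 ∧ x_1) ∧ x_2 = 2/5 ∧ 2/5 = 2/5
x_1 ≡ x_2 = 2/5 ≡ 2/5 = 1
(x_1 ≡ x_2) ≡ x_2 = 1 ≡ 2/5 = 2/5
x_2 ⊃ x_2 = 2/5 ⊃ 2/5 = 1
((x_1 ≡ x_2) ≡ x_2) ≡ (x_2 ⊃ x_2) = 2/5 ≡ 1 = 2/5
((x_2 ∧ x_1) ∧ x_2) ∧ (((x_1 ≡ x_2) ≡ x_2) ≡ (x_2 ⊃ x_2)) = 2/5 ∧ 2/5 = 2/5
x_2 ⊃ x_2 = 2/5 ⊃ 2/5 = 1
¬(x_2 ⊃ x_2) = ¬1 = 0
x_1 ∧ x_1 = 2/5 ∧ 2/5 = 2/5
(x_1 ∧ x_1) ∧ x_2 = 2/5 ∧ 2/5 = 2/5
¬(x_2 ⊃ x_2) ≡ ((x_1 ∧ x_1) ∧ x_2) = 0 ≡ 2/5 = 3/5
(((x_2 ∧ x_1) ∧ x_2) ∧ (((x_1 ≡ x_2) ≡ x_2) ≡ (x_2 ⊃ x_2))) ⊃ (¬(x_2 ⊃ x_2) ≡ ((x_1 ∧ x_1) ∧ x_2)) = 2/5 ⊃ 3/5 = 1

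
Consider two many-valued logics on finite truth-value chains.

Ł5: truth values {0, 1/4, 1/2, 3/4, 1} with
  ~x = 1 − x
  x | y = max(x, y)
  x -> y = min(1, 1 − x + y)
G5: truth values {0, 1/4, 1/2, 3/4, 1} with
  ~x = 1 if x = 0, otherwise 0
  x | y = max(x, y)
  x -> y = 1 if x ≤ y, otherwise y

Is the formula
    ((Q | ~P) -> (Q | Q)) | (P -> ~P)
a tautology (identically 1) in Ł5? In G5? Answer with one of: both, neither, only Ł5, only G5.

only G5

In Ł5: at P = 3/4, Q = 0 the value is 3/4 — not a tautology.
In G5: every assignment gives 1 — tautology.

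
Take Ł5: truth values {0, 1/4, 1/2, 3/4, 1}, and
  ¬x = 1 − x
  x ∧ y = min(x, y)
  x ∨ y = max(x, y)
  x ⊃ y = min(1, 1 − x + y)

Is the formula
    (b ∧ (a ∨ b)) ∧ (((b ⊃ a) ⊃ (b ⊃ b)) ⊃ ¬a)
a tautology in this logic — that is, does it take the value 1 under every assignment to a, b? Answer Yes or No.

Counterexample: take a = 0, b = 0.
a ∨ b = 0 ∨ 0 = 0
b ∧ (a ∨ b) = 0 ∧ 0 = 0
b ⊃ a = 0 ⊃ 0 = 1
b ⊃ b = 0 ⊃ 0 = 1
(b ⊃ a) ⊃ (b ⊃ b) = 1 ⊃ 1 = 1
¬a = ¬0 = 1
((b ⊃ a) ⊃ (b ⊃ b)) ⊃ ¬a = 1 ⊃ 1 = 1
(b ∧ (a ∨ b)) ∧ (((b ⊃ a) ⊃ (b ⊃ b)) ⊃ ¬a) = 0 ∧ 1 = 0
This gives 0 ≠ 1.

No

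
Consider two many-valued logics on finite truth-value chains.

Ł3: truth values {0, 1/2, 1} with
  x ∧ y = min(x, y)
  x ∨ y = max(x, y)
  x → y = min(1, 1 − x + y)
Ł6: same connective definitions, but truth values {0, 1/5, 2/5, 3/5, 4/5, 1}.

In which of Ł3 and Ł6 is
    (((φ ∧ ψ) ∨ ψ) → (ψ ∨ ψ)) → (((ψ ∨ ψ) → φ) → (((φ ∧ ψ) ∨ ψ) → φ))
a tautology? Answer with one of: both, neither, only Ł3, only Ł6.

both

In Ł3: every assignment gives 1 — tautology.
In Ł6: every assignment gives 1 — tautology.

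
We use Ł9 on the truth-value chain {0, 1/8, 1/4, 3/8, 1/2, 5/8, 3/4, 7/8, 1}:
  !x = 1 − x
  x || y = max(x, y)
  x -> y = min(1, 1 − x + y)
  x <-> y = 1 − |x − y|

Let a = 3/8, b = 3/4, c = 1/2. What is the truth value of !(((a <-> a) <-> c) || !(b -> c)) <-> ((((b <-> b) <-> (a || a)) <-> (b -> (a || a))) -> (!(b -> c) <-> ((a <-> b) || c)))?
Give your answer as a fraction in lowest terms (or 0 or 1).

5/8

a <-> a = 3/8 <-> 3/8 = 1
(a <-> a) <-> c = 1 <-> 1/2 = 1/2
b -> c = 3/4 -> 1/2 = 3/4
!(b -> c) = !3/4 = 1/4
((a <-> a) <-> c) || !(b -> c) = 1/2 || 1/4 = 1/2
!(((a <-> a) <-> c) || !(b -> c)) = !1/2 = 1/2
b <-> b = 3/4 <-> 3/4 = 1
a || a = 3/8 || 3/8 = 3/8
(b <-> b) <-> (a || a) = 1 <-> 3/8 = 3/8
a || a = 3/8 || 3/8 = 3/8
b -> (a || a) = 3/4 -> 3/8 = 5/8
((b <-> b) <-> (a || a)) <-> (b -> (a || a)) = 3/8 <-> 5/8 = 3/4
b -> c = 3/4 -> 1/2 = 3/4
!(b -> c) = !3/4 = 1/4
a <-> b = 3/8 <-> 3/4 = 5/8
(a <-> b) || c = 5/8 || 1/2 = 5/8
!(b -> c) <-> ((a <-> b) || c) = 1/4 <-> 5/8 = 5/8
(((b <-> b) <-> (a || a)) <-> (b -> (a || a))) -> (!(b -> c) <-> ((a <-> b) || c)) = 3/4 -> 5/8 = 7/8
!(((a <-> a) <-> c) || !(b -> c)) <-> ((((b <-> b) <-> (a || a)) <-> (b -> (a || a))) -> (!(b -> c) <-> ((a <-> b) || c))) = 1/2 <-> 7/8 = 5/8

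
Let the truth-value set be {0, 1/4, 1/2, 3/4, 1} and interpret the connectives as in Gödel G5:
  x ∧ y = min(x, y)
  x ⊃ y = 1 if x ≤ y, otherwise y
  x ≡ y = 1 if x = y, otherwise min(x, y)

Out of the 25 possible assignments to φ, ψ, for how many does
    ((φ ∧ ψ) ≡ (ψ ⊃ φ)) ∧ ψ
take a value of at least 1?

5

value 1: 5 assignments (counts)
value 3/4: 5 assignments
value 1/2: 5 assignments
value 1/4: 5 assignments
value 0: 5 assignments
So 5 of the 25 assignments meet the threshold.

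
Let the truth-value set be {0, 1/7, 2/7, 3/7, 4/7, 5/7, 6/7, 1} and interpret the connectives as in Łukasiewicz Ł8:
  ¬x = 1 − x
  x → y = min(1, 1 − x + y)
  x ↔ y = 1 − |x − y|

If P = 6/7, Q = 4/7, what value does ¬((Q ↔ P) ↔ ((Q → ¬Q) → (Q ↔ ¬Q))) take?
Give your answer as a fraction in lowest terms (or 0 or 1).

Q ↔ P = 4/7 ↔ 6/7 = 5/7
¬Q = ¬4/7 = 3/7
Q → ¬Q = 4/7 → 3/7 = 6/7
¬Q = ¬4/7 = 3/7
Q ↔ ¬Q = 4/7 ↔ 3/7 = 6/7
(Q → ¬Q) → (Q ↔ ¬Q) = 6/7 → 6/7 = 1
(Q ↔ P) ↔ ((Q → ¬Q) → (Q ↔ ¬Q)) = 5/7 ↔ 1 = 5/7
¬((Q ↔ P) ↔ ((Q → ¬Q) → (Q ↔ ¬Q))) = ¬5/7 = 2/7

2/7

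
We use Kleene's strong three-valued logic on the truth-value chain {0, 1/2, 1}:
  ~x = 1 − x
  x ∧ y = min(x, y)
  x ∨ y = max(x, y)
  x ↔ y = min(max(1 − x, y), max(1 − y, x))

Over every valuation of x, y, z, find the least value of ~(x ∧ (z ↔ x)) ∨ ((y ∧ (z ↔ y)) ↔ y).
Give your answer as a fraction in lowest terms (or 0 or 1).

1/2

Take x = 1/2, y = 1/2, z = 0:
z ↔ x = 0 ↔ 1/2 = 1/2
x ∧ (z ↔ x) = 1/2 ∧ 1/2 = 1/2
~(x ∧ (z ↔ x)) = ~1/2 = 1/2
z ↔ y = 0 ↔ 1/2 = 1/2
y ∧ (z ↔ y) = 1/2 ∧ 1/2 = 1/2
(y ∧ (z ↔ y)) ↔ y = 1/2 ↔ 1/2 = 1/2
~(x ∧ (z ↔ x)) ∨ ((y ∧ (z ↔ y)) ↔ y) = 1/2 ∨ 1/2 = 1/2
No assignment yields a value below 1/2, so this is the minimum.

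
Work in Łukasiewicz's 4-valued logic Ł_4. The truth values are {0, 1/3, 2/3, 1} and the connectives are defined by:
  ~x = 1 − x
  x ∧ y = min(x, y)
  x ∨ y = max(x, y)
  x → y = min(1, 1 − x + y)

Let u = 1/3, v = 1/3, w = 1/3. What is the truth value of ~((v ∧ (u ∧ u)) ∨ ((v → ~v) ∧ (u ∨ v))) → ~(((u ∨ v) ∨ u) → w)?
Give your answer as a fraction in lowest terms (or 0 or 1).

u ∧ u = 1/3 ∧ 1/3 = 1/3
v ∧ (u ∧ u) = 1/3 ∧ 1/3 = 1/3
~v = ~1/3 = 2/3
v → ~v = 1/3 → 2/3 = 1
u ∨ v = 1/3 ∨ 1/3 = 1/3
(v → ~v) ∧ (u ∨ v) = 1 ∧ 1/3 = 1/3
(v ∧ (u ∧ u)) ∨ ((v → ~v) ∧ (u ∨ v)) = 1/3 ∨ 1/3 = 1/3
~((v ∧ (u ∧ u)) ∨ ((v → ~v) ∧ (u ∨ v))) = ~1/3 = 2/3
u ∨ v = 1/3 ∨ 1/3 = 1/3
(u ∨ v) ∨ u = 1/3 ∨ 1/3 = 1/3
((u ∨ v) ∨ u) → w = 1/3 → 1/3 = 1
~(((u ∨ v) ∨ u) → w) = ~1 = 0
~((v ∧ (u ∧ u)) ∨ ((v → ~v) ∧ (u ∨ v))) → ~(((u ∨ v) ∨ u) → w) = 2/3 → 0 = 1/3

1/3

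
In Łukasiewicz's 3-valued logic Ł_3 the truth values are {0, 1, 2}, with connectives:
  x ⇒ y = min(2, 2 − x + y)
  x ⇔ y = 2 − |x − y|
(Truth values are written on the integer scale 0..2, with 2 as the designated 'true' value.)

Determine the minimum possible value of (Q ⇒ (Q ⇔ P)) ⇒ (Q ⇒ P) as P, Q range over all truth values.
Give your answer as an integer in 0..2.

1

Take P = 0, Q = 1:
Q ⇔ P = 1 ⇔ 0 = 1
Q ⇒ (Q ⇔ P) = 1 ⇒ 1 = 2
Q ⇒ P = 1 ⇒ 0 = 1
(Q ⇒ (Q ⇔ P)) ⇒ (Q ⇒ P) = 2 ⇒ 1 = 1
No assignment yields a value below 1, so this is the minimum.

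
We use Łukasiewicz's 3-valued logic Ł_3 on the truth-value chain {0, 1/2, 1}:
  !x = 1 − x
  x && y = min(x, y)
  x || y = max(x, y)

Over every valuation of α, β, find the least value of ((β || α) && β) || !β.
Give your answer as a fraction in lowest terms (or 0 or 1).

Take α = 0, β = 1/2:
β || α = 1/2 || 0 = 1/2
(β || α) && β = 1/2 && 1/2 = 1/2
!β = !1/2 = 1/2
((β || α) && β) || !β = 1/2 || 1/2 = 1/2
No assignment yields a value below 1/2, so this is the minimum.

1/2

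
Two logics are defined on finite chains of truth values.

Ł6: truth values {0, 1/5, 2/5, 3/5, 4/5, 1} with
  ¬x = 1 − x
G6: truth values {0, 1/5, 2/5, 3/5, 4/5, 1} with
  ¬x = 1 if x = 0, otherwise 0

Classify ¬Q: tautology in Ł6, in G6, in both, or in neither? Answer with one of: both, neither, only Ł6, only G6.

neither

In Ł6: at Q = 1/5 the value is 4/5 — not a tautology.
In G6: at Q = 1/5 the value is 0 — not a tautology.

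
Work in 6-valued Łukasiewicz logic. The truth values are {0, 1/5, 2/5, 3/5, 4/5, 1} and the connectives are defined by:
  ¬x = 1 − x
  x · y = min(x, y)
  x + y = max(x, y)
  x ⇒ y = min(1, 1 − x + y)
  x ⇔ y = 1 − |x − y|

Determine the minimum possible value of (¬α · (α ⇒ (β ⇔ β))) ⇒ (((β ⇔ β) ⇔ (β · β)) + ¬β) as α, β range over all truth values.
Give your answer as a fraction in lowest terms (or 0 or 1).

Take α = 0, β = 2/5:
¬α = ¬0 = 1
β ⇔ β = 2/5 ⇔ 2/5 = 1
α ⇒ (β ⇔ β) = 0 ⇒ 1 = 1
¬α · (α ⇒ (β ⇔ β)) = 1 · 1 = 1
β ⇔ β = 2/5 ⇔ 2/5 = 1
β · β = 2/5 · 2/5 = 2/5
(β ⇔ β) ⇔ (β · β) = 1 ⇔ 2/5 = 2/5
¬β = ¬2/5 = 3/5
((β ⇔ β) ⇔ (β · β)) + ¬β = 2/5 + 3/5 = 3/5
(¬α · (α ⇒ (β ⇔ β))) ⇒ (((β ⇔ β) ⇔ (β · β)) + ¬β) = 1 ⇒ 3/5 = 3/5
No assignment yields a value below 3/5, so this is the minimum.

3/5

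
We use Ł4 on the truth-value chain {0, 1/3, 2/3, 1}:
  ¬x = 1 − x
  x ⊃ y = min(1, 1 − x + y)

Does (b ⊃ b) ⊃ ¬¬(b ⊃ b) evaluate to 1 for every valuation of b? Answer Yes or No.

b = 0 ↦ 1
b = 1/3 ↦ 1
b = 2/3 ↦ 1
b = 1 ↦ 1
Every assignment gives a value ≥ 1.

Yes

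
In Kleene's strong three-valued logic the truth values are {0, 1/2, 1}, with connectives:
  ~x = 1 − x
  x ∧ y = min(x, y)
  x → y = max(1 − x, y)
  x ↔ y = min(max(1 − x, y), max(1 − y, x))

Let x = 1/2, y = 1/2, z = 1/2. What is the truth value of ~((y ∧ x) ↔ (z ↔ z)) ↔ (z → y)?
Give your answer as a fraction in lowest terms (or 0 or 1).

1/2

y ∧ x = 1/2 ∧ 1/2 = 1/2
z ↔ z = 1/2 ↔ 1/2 = 1/2
(y ∧ x) ↔ (z ↔ z) = 1/2 ↔ 1/2 = 1/2
~((y ∧ x) ↔ (z ↔ z)) = ~1/2 = 1/2
z → y = 1/2 → 1/2 = 1/2
~((y ∧ x) ↔ (z ↔ z)) ↔ (z → y) = 1/2 ↔ 1/2 = 1/2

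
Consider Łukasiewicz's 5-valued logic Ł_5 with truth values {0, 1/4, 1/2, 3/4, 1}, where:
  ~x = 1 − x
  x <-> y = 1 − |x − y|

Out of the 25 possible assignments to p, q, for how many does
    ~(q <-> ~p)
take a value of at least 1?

2

value 1: 2 assignments (counts)
value 3/4: 4 assignments
value 1/2: 6 assignments
value 1/4: 8 assignments
value 0: 5 assignments
So 2 of the 25 assignments meet the threshold.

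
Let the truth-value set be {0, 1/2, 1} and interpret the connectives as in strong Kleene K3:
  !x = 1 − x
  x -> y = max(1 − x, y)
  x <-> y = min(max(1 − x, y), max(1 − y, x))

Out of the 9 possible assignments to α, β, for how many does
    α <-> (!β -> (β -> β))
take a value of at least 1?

2

α = 0, β = 0 ↦ 0  <
α = 0, β = 1/2 ↦ 1/2  <
α = 0, β = 1 ↦ 0  <
α = 1/2, β = 0 ↦ 1/2  <
α = 1/2, β = 1/2 ↦ 1/2  <
α = 1/2, β = 1 ↦ 1/2  <
α = 1, β = 0 ↦ 1  ≥
α = 1, β = 1/2 ↦ 1/2  <
α = 1, β = 1 ↦ 1  ≥
So 2 of the 9 assignments meet the threshold.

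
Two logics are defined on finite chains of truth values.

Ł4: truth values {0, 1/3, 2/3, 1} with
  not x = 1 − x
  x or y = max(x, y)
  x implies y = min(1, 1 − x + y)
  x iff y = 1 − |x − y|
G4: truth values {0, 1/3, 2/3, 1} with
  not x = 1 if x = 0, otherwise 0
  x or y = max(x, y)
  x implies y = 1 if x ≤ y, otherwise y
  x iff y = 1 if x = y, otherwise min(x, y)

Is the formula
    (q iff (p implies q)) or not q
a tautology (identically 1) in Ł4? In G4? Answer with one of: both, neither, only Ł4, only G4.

neither

In Ł4: at p = 0, q = 1/3 the value is 2/3 — not a tautology.
In G4: at p = 0, q = 1/3 the value is 1/3 — not a tautology.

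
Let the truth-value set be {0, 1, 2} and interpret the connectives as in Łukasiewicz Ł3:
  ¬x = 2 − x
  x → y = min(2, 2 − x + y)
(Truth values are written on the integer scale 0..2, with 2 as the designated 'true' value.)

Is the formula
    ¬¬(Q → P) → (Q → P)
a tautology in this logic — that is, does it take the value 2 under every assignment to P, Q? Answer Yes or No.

P = 0, Q = 0 ↦ 2
P = 0, Q = 1 ↦ 2
P = 0, Q = 2 ↦ 2
P = 1, Q = 0 ↦ 2
P = 1, Q = 1 ↦ 2
P = 1, Q = 2 ↦ 2
P = 2, Q = 0 ↦ 2
P = 2, Q = 1 ↦ 2
P = 2, Q = 2 ↦ 2
Every assignment gives a value ≥ 2.

Yes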